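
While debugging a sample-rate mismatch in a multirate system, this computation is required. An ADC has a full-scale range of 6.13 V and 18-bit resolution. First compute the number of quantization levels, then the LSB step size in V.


Step 1 — number of quantization levels:
L = 2^N = 2^18 = 262144

Step 2 — LSB step size:
delta = Vfs / L
      = 6.13 / 262144
      = 2.338e-05 V

Levels = 262144; step size = 2.338e-05 V


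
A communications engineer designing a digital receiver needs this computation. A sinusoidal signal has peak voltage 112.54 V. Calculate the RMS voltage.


RMS voltage for a sinusoidal waveform:
V_rms = V_peak / sqrt(2)
      = 112.54 / 1.414214
      = 79.578 V

79.578 V


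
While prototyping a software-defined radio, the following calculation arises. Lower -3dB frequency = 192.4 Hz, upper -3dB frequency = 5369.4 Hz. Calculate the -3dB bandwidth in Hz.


Bandwidth is the difference of -3dB frequencies:
BW = f_high - f_low
   = 5369.4 - 192.4
   = 5177.0 Hz

5177.0 Hz


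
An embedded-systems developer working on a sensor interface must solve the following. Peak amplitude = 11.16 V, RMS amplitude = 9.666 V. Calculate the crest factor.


Crest factor is the ratio of peak to RMS:
CF = V_peak / V_rms
   = 11.16 / 9.666
   = 1.1546

1.1546


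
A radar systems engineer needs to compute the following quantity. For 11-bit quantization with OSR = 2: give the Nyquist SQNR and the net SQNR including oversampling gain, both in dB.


Step 1 — baseline SQNR at Nyquist:
SQNR_base = 6.02*N + 1.76
          = 6.02*11 + 1.76
          = 67.98 dB

Step 2 — oversampling processing gain:
G = 10*log10(OSR) = 10*log10(2) = 3.01 dB

Step 3 — total:
SQNR_total = 67.98 + 3.01 = 70.99 dB

Base SQNR = 67.98 dB; oversampled SQNR = 70.99 dB


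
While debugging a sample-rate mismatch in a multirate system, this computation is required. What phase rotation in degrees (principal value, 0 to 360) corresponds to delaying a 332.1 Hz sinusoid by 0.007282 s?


Phase shift from frequency and time delay:
phi = 360 * f * t_delay
    = 360 * 332.1 * 0.007282
    = 870.61 degrees
    mod 360 = 150.61 degrees

150.61 degrees


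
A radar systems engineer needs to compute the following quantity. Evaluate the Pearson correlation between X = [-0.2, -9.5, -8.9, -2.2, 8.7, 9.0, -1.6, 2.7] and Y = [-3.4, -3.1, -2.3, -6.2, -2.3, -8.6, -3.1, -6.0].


Pearson correlation coefficient (population):
r = cov(X,Y) / (std(X) * std(Y))
Mean X = -0.25, Mean Y = -4.375
Cov(X,Y) = -6.645
Std(X) = 6.522844, Std(Y) = 2.139947
r = -0.4761

-0.4761


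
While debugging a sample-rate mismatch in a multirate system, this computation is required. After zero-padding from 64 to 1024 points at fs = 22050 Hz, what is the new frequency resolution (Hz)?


Frequency resolution after zero-padding:
N_padded = 64 * 16 = 1024
df = fs / N_padded
   = 22050 / 1024
   = 21.5332 Hz

21.5332 Hz


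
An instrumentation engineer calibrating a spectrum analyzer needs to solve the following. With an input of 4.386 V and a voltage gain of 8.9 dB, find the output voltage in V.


Output voltage from dB gain:
V_out = V_in * 10^(gain_dB / 20)
      = 4.386 * 10^(8.9 / 20)
      = 4.386 * 2.786121
      = 12.2199 V

12.2199 V


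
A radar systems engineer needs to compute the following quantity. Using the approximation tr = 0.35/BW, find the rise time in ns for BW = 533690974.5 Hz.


Rise time from bandwidth relationship:
tr = 0.35 / BW
   = 0.35 / 533690974.5
   = 6.558102286e-10 s
   = 0.6558 ns

0.6558 ns


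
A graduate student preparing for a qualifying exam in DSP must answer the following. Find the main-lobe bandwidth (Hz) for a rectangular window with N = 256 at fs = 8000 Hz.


Main lobe width for a rectangular window:
Width = 2 * fs / N
      = 2 * 8000 / 256
      = 16000 / 256
      = 62.5 Hz

62.5 Hz


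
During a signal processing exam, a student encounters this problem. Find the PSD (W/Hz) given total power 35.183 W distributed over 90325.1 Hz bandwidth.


Power spectral density:
PSD = P / BW
    = 35.183 / 90325.1
    = 0.00038952 W/Hz

0.00038952 W/Hz


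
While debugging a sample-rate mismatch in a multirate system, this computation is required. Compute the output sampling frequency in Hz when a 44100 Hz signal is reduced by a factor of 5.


Decimation reduces the sample rate:
fs_out = fs_in / M
       = 44100 / 5
       = 8820.0 Hz

8820.0 Hz


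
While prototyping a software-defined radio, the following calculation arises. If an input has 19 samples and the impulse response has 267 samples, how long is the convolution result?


Linear convolution output length:
L = N + M - 1
  = 19 + 267 - 1
  = 285 samples

285


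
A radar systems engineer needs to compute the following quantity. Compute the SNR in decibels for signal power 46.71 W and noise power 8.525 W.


SNR in decibels:
SNR = 10 * log10(Ps / Pn)
    = 10 * log10(46.71 / 8.525)
    = 10 * log10(5.4792)
    = 10 * 0.7387
    = 7.39 dB

7.39 dB


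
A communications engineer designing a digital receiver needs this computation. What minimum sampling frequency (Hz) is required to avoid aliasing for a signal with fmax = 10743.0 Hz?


The Nyquist rate is twice the maximum frequency component.
fs_min = 2 * fmax
      = 2 * 10743.0
      = 21486.0 Hz

21486.0


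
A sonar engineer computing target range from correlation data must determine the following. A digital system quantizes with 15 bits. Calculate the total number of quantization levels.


Number of quantization levels = 2^N
= 2^15
= 32768

32768


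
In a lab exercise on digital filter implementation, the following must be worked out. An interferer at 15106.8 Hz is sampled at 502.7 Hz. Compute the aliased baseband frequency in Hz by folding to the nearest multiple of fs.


Compute the nearest integer multiple of fs to the signal:
n = round(15106.8 / 502.7) = 30
f_alias = |15106.8 - 30 * 502.7|
        = |15106.8 - 15081.0|
        = 25.8 Hz

25.8


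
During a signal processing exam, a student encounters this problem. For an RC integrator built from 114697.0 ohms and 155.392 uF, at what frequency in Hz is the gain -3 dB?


Cutoff frequency of a first-order RC filter:
fc = 1 / (2 * pi * R * C)
C = 155.392 uF = 0.000155392 F
fc = 1 / (2 * pi * 114697.0 * 0.000155392)
   = 1 / 111.98518800455
   = 0.00893 Hz

0.00893 Hz


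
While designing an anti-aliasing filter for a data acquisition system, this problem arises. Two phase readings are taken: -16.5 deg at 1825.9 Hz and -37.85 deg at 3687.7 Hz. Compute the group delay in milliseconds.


Group delay from phase difference:
tau = -d(phi)/d(omega)
d(phi) = -21.35 deg = -0.372628 rad
d(omega) = 2*pi*(3687.7 - 1825.9) = 11698.0344 rad/s
tau = -(-0.372628) / 11698.0344
    = 0.0319 ms

0.0319 ms


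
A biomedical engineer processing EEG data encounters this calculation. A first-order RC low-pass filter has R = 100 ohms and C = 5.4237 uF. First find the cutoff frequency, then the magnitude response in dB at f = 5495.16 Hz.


Step 1 — cutoff frequency:
fc = 1 / (2*pi*R*C)
C = 5.4237 uF = 5.4237e-06 F
fc = 1 / (2*pi*100*5.4237e-06)
   = 293.443 Hz

Step 2 — magnitude at f = 5495.16 Hz:
|H(f)| = 1 / sqrt(1 + (f/fc)^2)
f/fc = 5495.16 / 293.443 = 18.726499
|H| = 1 / sqrt(1 + 350.681765) = 0.0533243
|H|_dB = 20*log10(0.0533243) = -25.46 dB

fc = 293.443 Hz; |H(5495.16 Hz)| = -25.46 dB


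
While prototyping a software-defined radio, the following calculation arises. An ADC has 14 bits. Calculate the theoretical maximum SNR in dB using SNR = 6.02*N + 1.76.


Theoretical SNR for a full-scale sinusoid:
SNR = 6.02 * N + 1.76
    = 6.02 * 14 + 1.76
    = 84.28 + 1.76
    = 86.04 dB

86.04 dB


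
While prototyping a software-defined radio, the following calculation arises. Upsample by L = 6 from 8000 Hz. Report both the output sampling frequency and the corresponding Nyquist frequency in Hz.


Step 1 — output sample rate after interpolation by L:
fs_out = L * fs_in = 6 * 8000 = 48000 Hz

Step 2 — Nyquist frequency of the output stream:
f_Nyq = fs_out / 2 = 48000 / 2 = 24000.0 Hz

fs_out = 48000 Hz; f_Nyquist = 24000.0 Hz


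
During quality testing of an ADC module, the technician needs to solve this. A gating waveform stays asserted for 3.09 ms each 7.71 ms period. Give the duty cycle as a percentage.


Duty cycle as a percentage:
DC = (t_on / T) * 100
   = (3.09 / 7.71) * 100
   = 0.400778 * 100
   = 40.08 %

40.08 %


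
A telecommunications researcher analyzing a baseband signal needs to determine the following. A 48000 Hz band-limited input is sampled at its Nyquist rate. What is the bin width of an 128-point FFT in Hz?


Step 1 — Nyquist sampling rate:
fs = 2 * fmax = 2 * 48000 = 96000 Hz

Step 2 — DFT bin spacing:
df = fs / N = 96000 / 128 = 750.0 Hz

750.0 Hz


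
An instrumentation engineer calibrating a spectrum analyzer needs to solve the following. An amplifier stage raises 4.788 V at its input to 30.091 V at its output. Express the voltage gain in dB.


Voltage gain in dB:
G = 20 * log10(Vout / Vin)
  = 20 * log10(30.091 / 4.788)
  = 20 * log10(6.28467)
  = 20 * 0.798282
  = 15.97 dB

15.97 dB


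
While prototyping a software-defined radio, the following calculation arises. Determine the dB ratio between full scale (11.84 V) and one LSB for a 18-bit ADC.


Dynamic range from full-scale to LSB:
V_min = V_max / 2^bits = 11.84 / 2^18
DR = 20 * log10(V_max / V_min)
   = 20 * log10(2^18)
   = 20 * 18 * log10(2)
   = 108.37 dB

108.37 dB


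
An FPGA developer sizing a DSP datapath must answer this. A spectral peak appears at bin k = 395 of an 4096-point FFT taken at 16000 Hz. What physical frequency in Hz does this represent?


Frequency of DFT bin k:
f_k = k * fs / N
    = 395 * 16000 / 4096
    = 6320000 / 4096
    = 1542.969 Hz

1542.969 Hz


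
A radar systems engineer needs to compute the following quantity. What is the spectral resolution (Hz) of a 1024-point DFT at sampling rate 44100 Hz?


DFT frequency resolution:
df = fs / N
   = 44100 / 1024
   = 43.0664 Hz

43.0664 Hz


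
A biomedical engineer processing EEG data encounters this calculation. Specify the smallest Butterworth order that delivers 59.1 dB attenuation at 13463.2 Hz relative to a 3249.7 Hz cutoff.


Butterworth filter order formula:
n = log10(10^(A/10) - 1) / (2 * log10(f_stop/f_pass))
10^(59.1/10) - 1 = 812829.5162
f_stop/f_pass = 13463.2 / 3249.7 = 4.1429
n = 4.7869 -> ceil = 5

5


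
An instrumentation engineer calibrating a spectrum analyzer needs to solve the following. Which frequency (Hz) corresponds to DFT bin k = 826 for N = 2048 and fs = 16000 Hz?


Frequency of DFT bin k:
f_k = k * fs / N
    = 826 * 16000 / 2048
    = 13216000 / 2048
    = 6453.125 Hz

6453.125 Hz


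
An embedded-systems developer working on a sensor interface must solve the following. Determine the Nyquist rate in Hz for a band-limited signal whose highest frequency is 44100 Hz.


The Nyquist rate is twice the maximum frequency component.
fs_min = 2 * fmax
      = 2 * 44100
      = 88200 Hz

88200


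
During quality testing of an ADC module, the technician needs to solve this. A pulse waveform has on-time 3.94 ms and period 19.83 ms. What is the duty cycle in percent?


Duty cycle as a percentage:
DC = (t_on / T) * 100
   = (3.94 / 19.83) * 100
   = 0.198689 * 100
   = 19.87 %

19.87 %


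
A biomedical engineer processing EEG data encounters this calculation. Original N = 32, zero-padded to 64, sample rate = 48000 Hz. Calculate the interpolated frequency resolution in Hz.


Frequency resolution after zero-padding:
N_padded = 32 * 2 = 64
df = fs / N_padded
   = 48000 / 64
   = 750.0 Hz

750.0 Hz


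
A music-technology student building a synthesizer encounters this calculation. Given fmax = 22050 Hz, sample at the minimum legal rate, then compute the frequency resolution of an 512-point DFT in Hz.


Step 1 — Nyquist sampling rate:
fs = 2 * fmax = 2 * 22050 = 44100 Hz

Step 2 — DFT bin spacing:
df = fs / N = 44100 / 512 = 86.1328 Hz

86.1328 Hz


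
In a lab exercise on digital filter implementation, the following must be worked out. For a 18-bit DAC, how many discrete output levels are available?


Number of quantization levels = 2^N
= 2^18
= 262144

262144


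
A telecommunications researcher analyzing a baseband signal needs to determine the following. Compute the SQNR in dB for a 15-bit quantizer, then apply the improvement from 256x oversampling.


Step 1 — baseline SQNR at Nyquist:
SQNR_base = 6.02*N + 1.76
          = 6.02*15 + 1.76
          = 92.06 dB

Step 2 — oversampling processing gain:
G = 10*log10(OSR) = 10*log10(256) = 24.08 dB

Step 3 — total:
SQNR_total = 92.06 + 24.08 = 116.14 dB

Base SQNR = 92.06 dB; oversampled SQNR = 116.14 dB


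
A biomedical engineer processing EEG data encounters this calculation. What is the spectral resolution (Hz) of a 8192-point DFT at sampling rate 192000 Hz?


DFT frequency resolution:
df = fs / N
   = 192000 / 8192
   = 23.4375 Hz

23.4375 Hz


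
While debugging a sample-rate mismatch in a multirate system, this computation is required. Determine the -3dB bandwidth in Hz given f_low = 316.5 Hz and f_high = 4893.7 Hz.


Bandwidth is the difference of -3dB frequencies:
BW = f_high - f_low
   = 4893.7 - 316.5
   = 4577.2 Hz

4577.2 Hz


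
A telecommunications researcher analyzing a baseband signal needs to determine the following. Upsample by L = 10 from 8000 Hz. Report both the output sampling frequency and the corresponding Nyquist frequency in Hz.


Step 1 — output sample rate after interpolation by L:
fs_out = L * fs_in = 10 * 8000 = 80000 Hz

Step 2 — Nyquist frequency of the output stream:
f_Nyq = fs_out / 2 = 80000 / 2 = 40000.0 Hz

fs_out = 80000 Hz; f_Nyquist = 40000.0 Hz


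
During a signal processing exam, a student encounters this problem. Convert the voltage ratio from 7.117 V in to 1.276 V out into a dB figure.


Voltage gain in dB:
G = 20 * log10(Vout / Vin)
  = 20 * log10(1.276 / 7.117)
  = 20 * log10(0.179289)
  = 20 * -0.746446
  = -14.93 dB

-14.93 dB


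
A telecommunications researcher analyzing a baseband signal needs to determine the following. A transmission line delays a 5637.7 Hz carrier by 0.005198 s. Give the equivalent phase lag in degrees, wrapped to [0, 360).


Phase shift from frequency and time delay:
phi = 360 * f * t_delay
    = 360 * 5637.7 * 0.005198
    = 10549.72 degrees
    mod 360 = 109.72 degrees

109.72 degrees


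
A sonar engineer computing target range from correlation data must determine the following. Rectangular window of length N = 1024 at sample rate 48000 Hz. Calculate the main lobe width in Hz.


Main lobe width for a rectangular window:
Width = 2 * fs / N
      = 2 * 48000 / 1024
      = 96000 / 1024
      = 93.75 Hz

93.75 Hz


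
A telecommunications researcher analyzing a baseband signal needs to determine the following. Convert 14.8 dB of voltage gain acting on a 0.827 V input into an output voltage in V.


Output voltage from dB gain:
V_out = V_in * 10^(gain_dB / 20)
      = 0.827 * 10^(14.8 / 20)
      = 0.827 * 5.495409
      = 4.5447 V

4.5447 V


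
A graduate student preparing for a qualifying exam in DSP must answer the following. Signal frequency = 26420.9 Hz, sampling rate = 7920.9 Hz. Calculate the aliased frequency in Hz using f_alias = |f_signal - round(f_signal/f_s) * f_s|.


Compute the nearest integer multiple of fs to the signal:
n = round(26420.9 / 7920.9) = 3
f_alias = |26420.9 - 3 * 7920.9|
        = |26420.9 - 23762.7|
        = 2658.2 Hz

2658.2


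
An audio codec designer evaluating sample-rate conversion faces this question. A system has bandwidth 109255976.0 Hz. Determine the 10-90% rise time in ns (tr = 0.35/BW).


Rise time from bandwidth relationship:
tr = 0.35 / BW
   = 0.35 / 109255976.0
   = 3.203486096e-09 s
   = 3.2035 ns

3.2035 ns


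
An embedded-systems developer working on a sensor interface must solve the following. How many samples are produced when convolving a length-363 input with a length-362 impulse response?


Linear convolution output length:
L = N + M - 1
  = 363 + 362 - 1
  = 724 samples

724


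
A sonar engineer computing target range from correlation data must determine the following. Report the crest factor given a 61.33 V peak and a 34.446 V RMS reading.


Crest factor is the ratio of peak to RMS:
CF = V_peak / V_rms
   = 61.33 / 34.446
   = 1.7805

1.7805


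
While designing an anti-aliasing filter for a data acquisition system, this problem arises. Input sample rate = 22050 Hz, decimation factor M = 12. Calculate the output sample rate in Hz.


Decimation reduces the sample rate:
fs_out = fs_in / M
       = 22050 / 12
       = 1837.5 Hz

1837.5 Hz


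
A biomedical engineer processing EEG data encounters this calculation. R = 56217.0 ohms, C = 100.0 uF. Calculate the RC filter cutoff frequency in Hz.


Cutoff frequency of a first-order RC filter:
fc = 1 / (2 * pi * R * C)
C = 100.0 uF = 0.0001 F
fc = 1 / (2 * pi * 56217.0 * 0.0001)
   = 1 / 35.322182841371
   = 0.028311 Hz

0.028311 Hz


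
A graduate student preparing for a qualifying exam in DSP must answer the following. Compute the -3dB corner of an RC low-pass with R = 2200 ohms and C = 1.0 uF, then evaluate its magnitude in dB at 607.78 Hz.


Step 1 — cutoff frequency:
fc = 1 / (2*pi*R*C)
C = 1.0 uF = 1e-06 F
fc = 1 / (2*pi*2200*1e-06)
   = 72.3432 Hz

Step 2 — magnitude at f = 607.78 Hz:
|H(f)| = 1 / sqrt(1 + (f/fc)^2)
f/fc = 607.78 / 72.3432 = 8.401342
|H| = 1 / sqrt(1 + 70.582547) = 0.1181943
|H|_dB = 20*log10(0.1181943) = -18.55 dB

fc = 72.3432 Hz; |H(607.78 Hz)| = -18.55 dB


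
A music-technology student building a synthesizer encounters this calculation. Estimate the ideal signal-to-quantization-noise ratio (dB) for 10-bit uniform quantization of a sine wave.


Theoretical SNR for a full-scale sinusoid:
SNR = 6.02 * N + 1.76
    = 6.02 * 10 + 1.76
    = 60.2 + 1.76
    = 61.96 dB

61.96 dB


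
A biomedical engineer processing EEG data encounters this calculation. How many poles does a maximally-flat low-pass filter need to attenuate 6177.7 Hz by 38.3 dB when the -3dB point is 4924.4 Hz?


Butterworth filter order formula:
n = log10(10^(A/10) - 1) / (2 * log10(f_stop/f_pass))
10^(38.3/10) - 1 = 6759.8298
f_stop/f_pass = 6177.7 / 4924.4 = 1.2545
n = 19.4465 -> ceil = 20

20


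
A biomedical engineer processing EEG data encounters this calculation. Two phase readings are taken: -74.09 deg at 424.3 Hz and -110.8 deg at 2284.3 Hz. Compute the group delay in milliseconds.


Group delay from phase difference:
tau = -d(phi)/d(omega)
d(phi) = -36.71 deg = -0.64071 rad
d(omega) = 2*pi*(2284.3 - 424.3) = 11686.7247 rad/s
tau = -(-0.64071) / 11686.7247
    = 0.0548 ms

0.0548 ms


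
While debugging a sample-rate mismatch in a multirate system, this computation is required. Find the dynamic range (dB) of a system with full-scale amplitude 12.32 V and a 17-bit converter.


Dynamic range from full-scale to LSB:
V_min = V_max / 2^bits = 12.32 / 2^17
DR = 20 * log10(V_max / V_min)
   = 20 * log10(2^17)
   = 20 * 17 * log10(2)
   = 102.35 dB

102.35 dB


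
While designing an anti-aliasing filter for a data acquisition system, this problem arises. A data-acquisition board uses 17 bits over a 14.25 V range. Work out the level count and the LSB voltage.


Step 1 — number of quantization levels:
L = 2^N = 2^17 = 131072

Step 2 — LSB step size:
delta = Vfs / L
      = 14.25 / 131072
      = 0.00010872 V

Levels = 131072; step size = 0.00010872 V


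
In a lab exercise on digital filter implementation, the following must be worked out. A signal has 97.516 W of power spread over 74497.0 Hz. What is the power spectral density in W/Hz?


Power spectral density:
PSD = P / BW
    = 97.516 / 74497.0
    = 0.00130899 W/Hz

0.00130899 W/Hz


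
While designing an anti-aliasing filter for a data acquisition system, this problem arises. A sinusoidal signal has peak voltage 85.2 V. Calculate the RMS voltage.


RMS voltage for a sinusoidal waveform:
V_rms = V_peak / sqrt(2)
      = 85.2 / 1.414214
      = 60.245 V

60.245 V


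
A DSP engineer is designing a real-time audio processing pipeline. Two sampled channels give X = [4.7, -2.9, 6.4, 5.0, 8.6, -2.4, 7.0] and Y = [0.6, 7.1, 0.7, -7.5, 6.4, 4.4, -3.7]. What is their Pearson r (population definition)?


Pearson correlation coefficient (population):
r = cov(X,Y) / (std(X) * std(Y))
Mean X = 3.7714, Mean Y = 1.1429
Cov(X,Y) = -8.911633
Std(X) = 4.236142, Std(Y) = 4.962389
r = -0.4239

-0.4239


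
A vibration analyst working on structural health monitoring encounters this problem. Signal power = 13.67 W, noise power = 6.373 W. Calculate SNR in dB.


SNR in decibels:
SNR = 10 * log10(Ps / Pn)
    = 10 * log10(13.67 / 6.373)
    = 10 * log10(2.145)
    = 10 * 0.3314
    = 3.31 dB

3.31 dB


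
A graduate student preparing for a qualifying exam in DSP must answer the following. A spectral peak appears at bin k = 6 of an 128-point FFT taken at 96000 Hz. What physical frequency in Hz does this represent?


Frequency of DFT bin k:
f_k = k * fs / N
    = 6 * 96000 / 128
    = 576000 / 128
    = 4500.0 Hz

4500.0 Hz


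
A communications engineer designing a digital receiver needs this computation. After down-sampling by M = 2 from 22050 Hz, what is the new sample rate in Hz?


Decimation reduces the sample rate:
fs_out = fs_in / M
       = 22050 / 2
       = 11025.0 Hz

11025.0 Hz


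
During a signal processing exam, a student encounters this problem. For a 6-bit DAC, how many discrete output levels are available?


Number of quantization levels = 2^N
= 2^6
= 64

64


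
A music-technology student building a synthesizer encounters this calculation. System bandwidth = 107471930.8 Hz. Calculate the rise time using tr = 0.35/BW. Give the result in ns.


Rise time from bandwidth relationship:
tr = 0.35 / BW
   = 0.35 / 107471930.8
   = 3.256664297e-09 s
   = 3.2567 ns

3.2567 ns


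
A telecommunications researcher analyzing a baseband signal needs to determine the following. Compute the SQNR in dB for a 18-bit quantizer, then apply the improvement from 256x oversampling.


Step 1 — baseline SQNR at Nyquist:
SQNR_base = 6.02*N + 1.76
          = 6.02*18 + 1.76
          = 110.12 dB

Step 2 — oversampling processing gain:
G = 10*log10(OSR) = 10*log10(256) = 24.08 dB

Step 3 — total:
SQNR_total = 110.12 + 24.08 = 134.2 dB

Base SQNR = 110.12 dB; oversampled SQNR = 134.2 dB


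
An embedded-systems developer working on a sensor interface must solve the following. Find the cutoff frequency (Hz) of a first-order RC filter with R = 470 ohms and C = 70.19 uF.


Cutoff frequency of a first-order RC filter:
fc = 1 / (2 * pi * R * C)
C = 70.19 uF = 7.019e-05 F
fc = 1 / (2 * pi * 470 * 7.019e-05)
   = 1 / 0.20727788505414
   = 4.824441 Hz

4.824441 Hz


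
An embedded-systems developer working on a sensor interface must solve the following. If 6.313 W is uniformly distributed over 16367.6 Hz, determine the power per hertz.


Power spectral density:
PSD = P / BW
    = 6.313 / 16367.6
    = 0.0003857 W/Hz

0.0003857 W/Hz


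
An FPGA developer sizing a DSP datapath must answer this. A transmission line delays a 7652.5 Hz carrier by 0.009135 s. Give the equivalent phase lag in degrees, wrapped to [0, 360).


Phase shift from frequency and time delay:
phi = 360 * f * t_delay
    = 360 * 7652.5 * 0.009135
    = 25166.01 degrees
    mod 360 = 326.01 degrees

326.01 degrees


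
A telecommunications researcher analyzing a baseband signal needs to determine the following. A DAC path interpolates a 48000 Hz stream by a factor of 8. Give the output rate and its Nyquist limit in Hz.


Step 1 — output sample rate after interpolation by L:
fs_out = L * fs_in = 8 * 48000 = 384000 Hz

Step 2 — Nyquist frequency of the output stream:
f_Nyq = fs_out / 2 = 384000 / 2 = 192000.0 Hz

fs_out = 384000 Hz; f_Nyquist = 192000.0 Hz


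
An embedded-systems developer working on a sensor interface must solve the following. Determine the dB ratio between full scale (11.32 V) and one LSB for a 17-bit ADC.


Dynamic range from full-scale to LSB:
V_min = V_max / 2^bits = 11.32 / 2^17
DR = 20 * log10(V_max / V_min)
   = 20 * log10(2^17)
   = 20 * 17 * log10(2)
   = 102.35 dB

102.35 dB


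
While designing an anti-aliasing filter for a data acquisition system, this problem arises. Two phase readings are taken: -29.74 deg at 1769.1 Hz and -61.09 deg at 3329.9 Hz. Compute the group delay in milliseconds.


Group delay from phase difference:
tau = -d(phi)/d(omega)
d(phi) = -31.35 deg = -0.547161 rad
d(omega) = 2*pi*(3329.9 - 1769.1) = 9806.7956 rad/s
tau = -(-0.547161) / 9806.7956
    = 0.0558 ms

0.0558 ms


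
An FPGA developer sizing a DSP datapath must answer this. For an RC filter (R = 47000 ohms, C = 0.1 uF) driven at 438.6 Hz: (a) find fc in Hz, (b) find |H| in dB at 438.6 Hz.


Step 1 — cutoff frequency:
fc = 1 / (2*pi*R*C)
C = 0.1 uF = 1e-07 F
fc = 1 / (2*pi*47000*1e-07)
   = 33.8628 Hz

Step 2 — magnitude at f = 438.6 Hz:
|H(f)| = 1 / sqrt(1 + (f/fc)^2)
f/fc = 438.6 / 33.8628 = 12.952266
|H| = 1 / sqrt(1 + 167.761195) = 0.0769775
|H|_dB = 20*log10(0.0769775) = -22.27 dB

fc = 33.8628 Hz; |H(438.6 Hz)| = -22.27 dB


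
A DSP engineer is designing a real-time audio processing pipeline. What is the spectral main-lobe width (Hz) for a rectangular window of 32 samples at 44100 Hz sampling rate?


Main lobe width for a rectangular window:
Width = 2 * fs / N
      = 2 * 44100 / 32
      = 88200 / 32
      = 2756.25 Hz

2756.25 Hz


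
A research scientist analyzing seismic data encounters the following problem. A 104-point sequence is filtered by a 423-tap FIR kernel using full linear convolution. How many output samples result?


Linear convolution output length:
L = N + M - 1
  = 104 + 423 - 1
  = 526 samples

526


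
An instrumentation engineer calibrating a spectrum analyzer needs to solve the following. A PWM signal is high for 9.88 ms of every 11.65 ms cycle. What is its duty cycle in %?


Duty cycle as a percentage:
DC = (t_on / T) * 100
   = (9.88 / 11.65) * 100
   = 0.848069 * 100
   = 84.81 %

84.81 %


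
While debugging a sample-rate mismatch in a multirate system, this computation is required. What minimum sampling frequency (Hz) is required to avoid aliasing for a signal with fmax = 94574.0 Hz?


The Nyquist rate is twice the maximum frequency component.
fs_min = 2 * fmax
      = 2 * 94574.0
      = 189148.0 Hz

189148.0


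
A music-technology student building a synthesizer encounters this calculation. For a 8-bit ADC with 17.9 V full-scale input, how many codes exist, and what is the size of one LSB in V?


Step 1 — number of quantization levels:
L = 2^N = 2^8 = 256

Step 2 — LSB step size:
delta = Vfs / L
      = 17.9 / 256
      = 0.06992187 V

Levels = 256; step size = 0.06992187 V


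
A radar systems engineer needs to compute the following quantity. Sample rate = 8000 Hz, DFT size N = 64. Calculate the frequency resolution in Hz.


DFT frequency resolution:
df = fs / N
   = 8000 / 64
   = 125.0 Hz

125.0 Hz


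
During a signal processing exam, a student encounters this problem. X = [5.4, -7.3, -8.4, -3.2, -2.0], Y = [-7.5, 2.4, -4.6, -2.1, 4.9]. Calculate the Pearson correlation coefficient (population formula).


Pearson correlation coefficient (population):
r = cov(X,Y) / (std(X) * std(Y))
Mean X = -3.1, Mean Y = -1.38
Cov(X,Y) = -8.77
Std(X) = 4.882622, Std(Y) = 4.518141
r = -0.3975

-0.3975


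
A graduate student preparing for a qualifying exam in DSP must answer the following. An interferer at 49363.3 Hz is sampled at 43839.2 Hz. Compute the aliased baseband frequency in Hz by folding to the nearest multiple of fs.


Compute the nearest integer multiple of fs to the signal:
n = round(49363.3 / 43839.2) = 1
f_alias = |49363.3 - 1 * 43839.2|
        = |49363.3 - 43839.2|
        = 5524.1 Hz

5524.1


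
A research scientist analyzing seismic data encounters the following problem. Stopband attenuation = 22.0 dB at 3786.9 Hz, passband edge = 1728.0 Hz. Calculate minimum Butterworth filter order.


Butterworth filter order formula:
n = log10(10^(A/10) - 1) / (2 * log10(f_stop/f_pass))
10^(22.0/10) - 1 = 157.4893
f_stop/f_pass = 3786.9 / 1728.0 = 2.1915
n = 3.2242 -> ceil = 4

4


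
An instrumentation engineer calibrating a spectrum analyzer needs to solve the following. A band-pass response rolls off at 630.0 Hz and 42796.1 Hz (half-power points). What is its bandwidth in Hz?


Bandwidth is the difference of -3dB frequencies:
BW = f_high - f_low
   = 42796.1 - 630.0
   = 42166.1 Hz

42166.1 Hz


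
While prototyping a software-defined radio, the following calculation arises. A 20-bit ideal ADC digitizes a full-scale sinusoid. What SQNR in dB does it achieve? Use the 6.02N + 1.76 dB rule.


Theoretical SNR for a full-scale sinusoid:
SNR = 6.02 * N + 1.76
    = 6.02 * 20 + 1.76
    = 120.4 + 1.76
    = 122.16 dB

122.16 dB


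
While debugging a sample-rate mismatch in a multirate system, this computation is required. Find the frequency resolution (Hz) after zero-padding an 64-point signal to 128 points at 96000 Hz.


Frequency resolution after zero-padding:
N_padded = 64 * 2 = 128
df = fs / N_padded
   = 96000 / 128
   = 750.0 Hz

750.0 Hz


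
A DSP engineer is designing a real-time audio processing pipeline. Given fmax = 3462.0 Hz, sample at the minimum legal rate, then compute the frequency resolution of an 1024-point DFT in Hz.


Step 1 — Nyquist sampling rate:
fs = 2 * fmax = 2 * 3462.0 = 6924.0 Hz

Step 2 — DFT bin spacing:
df = fs / N = 6924.0 / 1024 = 6.7617 Hz

6.7617 Hz


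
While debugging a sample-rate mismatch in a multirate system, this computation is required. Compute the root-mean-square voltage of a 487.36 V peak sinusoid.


RMS voltage for a sinusoidal waveform:
V_rms = V_peak / sqrt(2)
      = 487.36 / 1.414214
      = 344.616 V

344.616 V


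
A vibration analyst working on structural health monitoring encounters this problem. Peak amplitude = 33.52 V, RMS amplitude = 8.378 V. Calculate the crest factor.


Crest factor is the ratio of peak to RMS:
CF = V_peak / V_rms
   = 33.52 / 8.378
   = 4.001

4.001


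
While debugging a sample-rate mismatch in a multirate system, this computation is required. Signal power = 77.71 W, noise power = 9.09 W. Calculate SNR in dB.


SNR in decibels:
SNR = 10 * log10(Ps / Pn)
    = 10 * log10(77.71 / 9.09)
    = 10 * log10(8.549)
    = 10 * 0.9319
    = 9.32 dB

9.32 dB


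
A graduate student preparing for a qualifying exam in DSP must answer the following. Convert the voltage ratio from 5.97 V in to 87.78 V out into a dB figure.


Voltage gain in dB:
G = 20 * log10(Vout / Vin)
  = 20 * log10(87.78 / 5.97)
  = 20 * log10(14.703518)
  = 20 * 1.167421
  = 23.35 dB

23.35 dB


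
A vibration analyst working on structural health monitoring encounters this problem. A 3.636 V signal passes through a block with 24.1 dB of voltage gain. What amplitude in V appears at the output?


Output voltage from dB gain:
V_out = V_in * 10^(gain_dB / 20)
      = 3.636 * 10^(24.1 / 20)
      = 3.636 * 16.032454
      = 58.294 V

58.294 V


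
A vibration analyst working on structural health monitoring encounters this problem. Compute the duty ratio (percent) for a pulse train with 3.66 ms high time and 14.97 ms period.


Duty cycle as a percentage:
DC = (t_on / T) * 100
   = (3.66 / 14.97) * 100
   = 0.244489 * 100
   = 24.45 %

24.45 %


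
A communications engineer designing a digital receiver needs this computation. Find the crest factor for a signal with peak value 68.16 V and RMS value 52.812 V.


Crest factor is the ratio of peak to RMS:
CF = V_peak / V_rms
   = 68.16 / 52.812
   = 1.2906

1.2906


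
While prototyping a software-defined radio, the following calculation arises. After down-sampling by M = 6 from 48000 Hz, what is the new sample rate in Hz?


Decimation reduces the sample rate:
fs_out = fs_in / M
       = 48000 / 6
       = 8000.0 Hz

8000.0 Hz


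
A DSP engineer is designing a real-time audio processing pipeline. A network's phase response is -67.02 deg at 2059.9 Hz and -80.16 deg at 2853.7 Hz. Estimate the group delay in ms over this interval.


Group delay from phase difference:
tau = -d(phi)/d(omega)
d(phi) = -13.14 deg = -0.229336 rad
d(omega) = 2*pi*(2853.7 - 2059.9) = 4987.5925 rad/s
tau = -(-0.229336) / 4987.5925
    = 0.046 ms

0.046 ms


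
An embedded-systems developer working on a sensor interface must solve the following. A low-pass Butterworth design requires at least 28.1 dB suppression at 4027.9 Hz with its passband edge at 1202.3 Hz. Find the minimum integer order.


Butterworth filter order formula:
n = log10(10^(A/10) - 1) / (2 * log10(f_stop/f_pass))
10^(28.1/10) - 1 = 644.6542
f_stop/f_pass = 4027.9 / 1202.3 = 3.3502
n = 2.6752 -> ceil = 3

3


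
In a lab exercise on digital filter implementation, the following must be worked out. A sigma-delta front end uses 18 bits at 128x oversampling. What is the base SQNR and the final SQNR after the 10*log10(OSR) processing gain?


Step 1 — baseline SQNR at Nyquist:
SQNR_base = 6.02*N + 1.76
          = 6.02*18 + 1.76
          = 110.12 dB

Step 2 — oversampling processing gain:
G = 10*log10(OSR) = 10*log10(128) = 21.07 dB

Step 3 — total:
SQNR_total = 110.12 + 21.07 = 131.19 dB

Base SQNR = 110.12 dB; oversampled SQNR = 131.19 dB


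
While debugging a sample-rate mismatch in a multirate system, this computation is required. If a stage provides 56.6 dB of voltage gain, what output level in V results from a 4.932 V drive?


Output voltage from dB gain:
V_out = V_in * 10^(gain_dB / 20)
      = 4.932 * 10^(56.6 / 20)
      = 4.932 * 676.082975
      = 3334.4412 V

3334.4412 V


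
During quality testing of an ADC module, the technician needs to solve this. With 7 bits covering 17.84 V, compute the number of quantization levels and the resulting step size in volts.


Step 1 — number of quantization levels:
L = 2^N = 2^7 = 128

Step 2 — LSB step size:
delta = Vfs / L
      = 17.84 / 128
      = 0.139375 V

Levels = 128; step size = 0.139375 V


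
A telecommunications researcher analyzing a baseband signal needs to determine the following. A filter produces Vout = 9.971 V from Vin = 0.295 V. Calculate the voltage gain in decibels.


Voltage gain in dB:
G = 20 * log10(Vout / Vin)
  = 20 * log10(9.971 / 0.295)
  = 20 * log10(33.8)
  = 20 * 1.528917
  = 30.58 dB

30.58 dB


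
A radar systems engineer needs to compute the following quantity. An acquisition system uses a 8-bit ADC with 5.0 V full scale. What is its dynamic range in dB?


Dynamic range from full-scale to LSB:
V_min = V_max / 2^bits = 5.0 / 2^8
DR = 20 * log10(V_max / V_min)
   = 20 * log10(2^8)
   = 20 * 8 * log10(2)
   = 48.16 dB

48.16 dB


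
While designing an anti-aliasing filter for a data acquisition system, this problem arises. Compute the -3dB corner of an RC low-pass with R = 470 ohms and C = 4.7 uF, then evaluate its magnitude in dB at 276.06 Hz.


Step 1 — cutoff frequency:
fc = 1 / (2*pi*R*C)
C = 4.7 uF = 4.7e-06 F
fc = 1 / (2*pi*470*4.7e-06)
   = 72.0484 Hz

Step 2 — magnitude at f = 276.06 Hz:
|H(f)| = 1 / sqrt(1 + (f/fc)^2)
f/fc = 276.06 / 72.0484 = 3.831591
|H| = 1 / sqrt(1 + 14.68109) = 0.2525294
|H|_dB = 20*log10(0.2525294) = -11.95 dB

fc = 72.0484 Hz; |H(276.06 Hz)| = -11.95 dB


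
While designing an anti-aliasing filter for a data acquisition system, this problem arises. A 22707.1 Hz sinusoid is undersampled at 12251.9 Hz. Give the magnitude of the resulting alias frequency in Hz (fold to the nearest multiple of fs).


Compute the nearest integer multiple of fs to the signal:
n = round(22707.1 / 12251.9) = 2
f_alias = |22707.1 - 2 * 12251.9|
        = |22707.1 - 24503.8|
        = 1796.7 Hz

1796.7


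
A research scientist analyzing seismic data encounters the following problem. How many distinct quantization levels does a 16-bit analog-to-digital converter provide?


Number of quantization levels = 2^N
= 2^16
= 65536

65536


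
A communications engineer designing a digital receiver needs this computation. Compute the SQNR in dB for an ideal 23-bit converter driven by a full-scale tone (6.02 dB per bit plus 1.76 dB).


Theoretical SNR for a full-scale sinusoid:
SNR = 6.02 * N + 1.76
    = 6.02 * 23 + 1.76
    = 138.46 + 1.76
    = 140.22 dB

140.22 dB


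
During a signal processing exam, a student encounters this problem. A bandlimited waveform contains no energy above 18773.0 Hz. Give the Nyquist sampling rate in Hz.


The Nyquist rate is twice the maximum frequency component.
fs_min = 2 * fmax
      = 2 * 18773.0
      = 37546.0 Hz

37546.0


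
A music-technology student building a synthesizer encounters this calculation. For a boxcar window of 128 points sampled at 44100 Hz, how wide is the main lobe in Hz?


Main lobe width for a rectangular window:
Width = 2 * fs / N
      = 2 * 44100 / 128
      = 88200 / 128
      = 689.062 Hz

689.062 Hz


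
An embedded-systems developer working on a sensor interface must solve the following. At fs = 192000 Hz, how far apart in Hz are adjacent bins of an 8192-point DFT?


DFT frequency resolution:
df = fs / N
   = 192000 / 8192
   = 23.4375 Hz

23.4375 Hz


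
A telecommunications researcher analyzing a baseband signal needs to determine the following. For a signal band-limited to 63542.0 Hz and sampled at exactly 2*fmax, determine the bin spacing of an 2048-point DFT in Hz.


Step 1 — Nyquist sampling rate:
fs = 2 * fmax = 2 * 63542.0 = 127084.0 Hz

Step 2 — DFT bin spacing:
df = fs / N = 127084.0 / 2048 = 62.0527 Hz

62.0527 Hz


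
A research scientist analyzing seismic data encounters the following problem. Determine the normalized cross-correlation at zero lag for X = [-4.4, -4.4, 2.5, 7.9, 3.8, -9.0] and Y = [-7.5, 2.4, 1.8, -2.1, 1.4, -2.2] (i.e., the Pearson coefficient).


Pearson correlation coefficient (population):
r = cov(X,Y) / (std(X) * std(Y))
Mean X = -0.6, Mean Y = -1.0333
Cov(X,Y) = 5.291667
Std(X) = 5.783021, Std(Y) = 3.416951
r = 0.2678

0.2678


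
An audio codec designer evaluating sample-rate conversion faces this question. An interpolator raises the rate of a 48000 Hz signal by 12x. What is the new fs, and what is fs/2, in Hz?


Step 1 — output sample rate after interpolation by L:
fs_out = L * fs_in = 12 * 48000 = 576000 Hz

Step 2 — Nyquist frequency of the output stream:
f_Nyq = fs_out / 2 = 576000 / 2 = 288000.0 Hz

fs_out = 576000 Hz; f_Nyquist = 288000.0 Hz


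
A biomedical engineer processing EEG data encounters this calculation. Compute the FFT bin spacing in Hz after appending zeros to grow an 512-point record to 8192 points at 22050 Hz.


Frequency resolution after zero-padding:
N_padded = 512 * 16 = 8192
df = fs / N_padded
   = 22050 / 8192
   = 2.6917 Hz

2.6917 Hz


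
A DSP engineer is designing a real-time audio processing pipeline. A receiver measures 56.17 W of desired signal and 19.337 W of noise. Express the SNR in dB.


SNR in decibels:
SNR = 10 * log10(Ps / Pn)
    = 10 * log10(56.17 / 19.337)
    = 10 * log10(2.9048)
    = 10 * 0.4631
    = 4.63 dB

4.63 dB


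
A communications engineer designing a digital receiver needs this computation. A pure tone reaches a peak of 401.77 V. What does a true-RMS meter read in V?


RMS voltage for a sinusoidal waveform:
V_rms = V_peak / sqrt(2)
      = 401.77 / 1.414214
      = 284.094 V

284.094 V


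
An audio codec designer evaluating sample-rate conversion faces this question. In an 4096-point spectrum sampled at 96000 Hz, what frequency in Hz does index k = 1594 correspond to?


Frequency of DFT bin k:
f_k = k * fs / N
    = 1594 * 96000 / 4096
    = 153024000 / 4096
    = 37359.375 Hz

37359.375 Hz
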